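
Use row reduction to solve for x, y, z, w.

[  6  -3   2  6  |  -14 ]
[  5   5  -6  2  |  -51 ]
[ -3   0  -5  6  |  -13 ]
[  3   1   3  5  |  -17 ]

(-3, -4, 2, -2)

Forward elimination on [A|b]:
R2 <- R2 - (5/6)*R1:  [      0    15/2   -23/3      -3  -118/3 ]
R3 <- R3 - (-1/2)*R1:  [    0  -3/2    -4     9   -20 ]
R4 <- R4 - (1/2)*R1:  [   0  5/2    2    2  -10 ]
R3 <- R3 - (-1/5)*R2:  [       0        0   -83/15     42/5  -418/15 ]
R4 <- R4 - (1/3)*R2:  [    0     0  41/9     3  28/9 ]
R4 <- R4 - (-205/249)*R3:  [        0         0         0    823/83  -1646/83 ]
Row echelon form:
[ 6    -3       2       6  |       -14 ]
[ 0  15/2   -23/3      -3  |    -118/3 ]
[ 0     0  -83/15    42/5  |   -418/15 ]
[ 0     0       0  823/83  |  -1646/83 ]
Back-substitution:
w = (-1646/83) / (823/83) = -2
z = (-418/15 - (42/5)*(-2)) / (-83/15) = 2
y = (-118/3 - (-23/3)*(2) - (-3)*(-2)) / (15/2) = -4
x = (-14 - (-3)*(-4) - (2)*(2) - (6)*(-2)) / 6 = -3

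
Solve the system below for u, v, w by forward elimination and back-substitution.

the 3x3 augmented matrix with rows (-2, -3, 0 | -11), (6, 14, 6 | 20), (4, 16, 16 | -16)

Forward elimination on [A|b]:
R2 <- R2 - (-3)*R1:  [   0    5    6  -13 ]
R3 <- R3 - (-2)*R1:  [   0   10   16  -38 ]
R3 <- R3 - (2)*R2:  [   0    0    4  -12 ]
Row echelon form:
[ -2  -3  0  |  -11 ]
[  0   5  6  |  -13 ]
[  0   0  4  |  -12 ]
Back-substitution:
w = (-12) / 4 = -3
v = (-13 - (6)*(-3)) / 5 = 1
u = (-11 - (-3)*(1)) / -2 = 4

(4, 1, -3)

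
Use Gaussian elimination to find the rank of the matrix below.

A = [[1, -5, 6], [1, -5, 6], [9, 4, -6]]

rank(A) = 2

Row reduction:
R2 <- R2 - (1)*R1:  [ 0  0  0 ]
R3 <- R3 - (9)*R1:  [   0   49  -60 ]
R2 <-> R3   (pivot in column 2 was zero)
[ 1  -5    6 ]
[ 0  49  -60 ]
[ 0   0    0 ]
Row echelon form:
[ 1  -5    6 ]
[ 0  49  -60 ]
[ 0   0    0 ]
Nonzero rows / pivot columns: 2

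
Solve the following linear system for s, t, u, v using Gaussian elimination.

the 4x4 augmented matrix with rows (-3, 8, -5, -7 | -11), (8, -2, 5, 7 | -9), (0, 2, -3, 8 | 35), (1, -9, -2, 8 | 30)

Forward elimination on [A|b]:
R2 <- R2 - (-8/3)*R1:  [      0    58/3   -25/3   -35/3  -115/3 ]
R4 <- R4 - (-1/3)*R1:  [     0  -19/3  -11/3   17/3   79/3 ]
R3 <- R3 - (3/29)*R2:  [       0        0   -62/29   267/29  1130/29 ]
R4 <- R4 - (-19/58)*R2:  [       0        0  -371/58   107/58   799/58 ]
R4 <- R4 - (371/124)*R3:  [         0          0          0  -3187/124   -3187/31 ]
Row echelon form:
[ -3     8      -5         -7  |       -11 ]
[  0  58/3   -25/3      -35/3  |    -115/3 ]
[  0     0  -62/29     267/29  |   1130/29 ]
[  0     0       0  -3187/124  |  -3187/31 ]
Back-substitution:
v = (-3187/31) / (-3187/124) = 4
u = (1130/29 - (267/29)*(4)) / (-62/29) = -1
t = (-115/3 - (-25/3)*(-1) - (-35/3)*(4)) / (58/3) = 0
s = (-11 - (8)*(0) - (-5)*(-1) - (-7)*(4)) / -3 = -4

(-4, 0, -1, 4)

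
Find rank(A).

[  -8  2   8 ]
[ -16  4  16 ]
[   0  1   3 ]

rank(A) = 2

Row reduction:
R2 <- R2 - (2)*R1:  [ 0  0  0 ]
R2 <-> R3   (pivot in column 2 was zero)
[ -8  2  8 ]
[  0  1  3 ]
[  0  0  0 ]
Row echelon form:
[ -8  2  8 ]
[  0  1  3 ]
[  0  0  0 ]
Nonzero rows / pivot columns: 2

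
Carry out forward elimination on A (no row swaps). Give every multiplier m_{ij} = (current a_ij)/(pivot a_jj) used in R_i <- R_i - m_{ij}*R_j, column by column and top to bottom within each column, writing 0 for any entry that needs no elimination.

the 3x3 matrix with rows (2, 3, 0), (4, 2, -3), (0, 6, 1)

multipliers: 2, 0, -3/2

Forward elimination:
R2 <- R2 - (2)*R1:  [  0  -4  -3 ]
R3: entry in column 1 is already 0 -> m_{31} = 0 (no row operation needed)
R3 <- R3 - (-3/2)*R2:  [    0     0  -7/2 ]
Multipliers (in order of application): m_{21} = 2, m_{31} = 0, m_{32} = -3/2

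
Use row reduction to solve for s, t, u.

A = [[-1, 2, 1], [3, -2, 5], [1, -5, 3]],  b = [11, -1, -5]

(-4, 2, 3)

Forward elimination on [A|b]:
R2 <- R2 - (-3)*R1:  [  0   4   8  32 ]
R3 <- R3 - (-1)*R1:  [  0  -3   4   6 ]
R3 <- R3 - (-3/4)*R2:  [  0   0  10  30 ]
Row echelon form:
[ -1  2   1  |  11 ]
[  0  4   8  |  32 ]
[  0  0  10  |  30 ]
Back-substitution:
u = (30) / 10 = 3
t = (32 - (8)*(3)) / 4 = 2
s = (11 - (2)*(2) - (1)*(3)) / -1 = -4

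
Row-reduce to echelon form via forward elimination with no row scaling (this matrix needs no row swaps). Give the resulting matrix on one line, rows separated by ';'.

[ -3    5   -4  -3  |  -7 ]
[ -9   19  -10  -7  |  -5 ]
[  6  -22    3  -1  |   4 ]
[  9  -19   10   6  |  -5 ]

REF = [-3 5 -4 -3 -7; 0 4 2 2 16; 0 0 1 -1 38; 0 0 0 -1 -10]

Forward elimination:
R2 <- R2 - (3)*R1:  [  0   4   2   2  16 ]
R3 <- R3 - (-2)*R1:  [   0  -12   -5   -7  -10 ]
R4 <- R4 - (-3)*R1:  [   0   -4   -2   -3  -26 ]
R3 <- R3 - (-3)*R2:  [  0   0   1  -1  38 ]
R4 <- R4 - (-1)*R2:  [   0    0    0   -1  -10 ]
Row echelon form:
[ -3  5  -4  -3  |   -7 ]
[  0  4   2   2  |   16 ]
[  0  0   1  -1  |   38 ]
[  0  0   0  -1  |  -10 ]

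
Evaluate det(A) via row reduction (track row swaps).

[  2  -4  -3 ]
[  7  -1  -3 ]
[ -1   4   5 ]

Forward elimination:
R2 <- R2 - (7/2)*R1:  [    0    13  15/2 ]
R3 <- R3 - (-1/2)*R1:  [   0    2  7/2 ]
R3 <- R3 - (2/13)*R2:  [     0      0  61/26 ]
Upper-triangular form:
[ 2  -4     -3 ]
[ 0  13   15/2 ]
[ 0   0  61/26 ]
det(A) = (-1)^0 * (2) * (13) * (61/26) = 61  (0 row swaps -> sign +1)

det(A) = 61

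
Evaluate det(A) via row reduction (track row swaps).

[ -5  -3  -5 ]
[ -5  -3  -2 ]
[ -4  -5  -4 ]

det(A) = -39

Forward elimination:
R2 <- R2 - (1)*R1:  [ 0  0  3 ]
R3 <- R3 - (4/5)*R1:  [     0  -13/5      0 ]
R2 <-> R3   (pivot in column 2 was zero)
[ -5     -3  -5 ]
[  0  -13/5   0 ]
[  0      0   3 ]
Upper-triangular form:
[ -5     -3  -5 ]
[  0  -13/5   0 ]
[  0      0   3 ]
det(A) = (-1)^1 * (-5) * (-13/5) * (3) = -39  (1 row swap -> sign -1)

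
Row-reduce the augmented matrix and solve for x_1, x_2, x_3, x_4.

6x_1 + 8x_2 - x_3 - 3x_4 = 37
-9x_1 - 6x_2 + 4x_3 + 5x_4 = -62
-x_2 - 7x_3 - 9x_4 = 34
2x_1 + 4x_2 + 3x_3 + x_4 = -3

(4, 1, -5, 0)

Forward elimination on [A|b]:
R2 <- R2 - (-3/2)*R1:  [     0      6    5/2    1/2  -13/2 ]
R4 <- R4 - (1/3)*R1:  [     0    4/3   10/3      2  -46/3 ]
R3 <- R3 - (-1/6)*R2:  [       0        0   -79/12  -107/12   395/12 ]
R4 <- R4 - (2/9)*R2:  [      0       0    25/9    17/9  -125/9 ]
R4 <- R4 - (-100/237)*R3:  [       0        0        0  -148/79        0 ]
Row echelon form:
[ 6  8      -1       -3  |      37 ]
[ 0  6     5/2      1/2  |   -13/2 ]
[ 0  0  -79/12  -107/12  |  395/12 ]
[ 0  0       0  -148/79  |       0 ]
Back-substitution:
x_4 = (0) / (-148/79) = 0
x_3 = (395/12 - (-107/12)*(0)) / (-79/12) = -5
x_2 = (-13/2 - (5/2)*(-5) - (1/2)*(0)) / 6 = 1
x_1 = (37 - (8)*(1) - (-1)*(-5) - (-3)*(0)) / 6 = 4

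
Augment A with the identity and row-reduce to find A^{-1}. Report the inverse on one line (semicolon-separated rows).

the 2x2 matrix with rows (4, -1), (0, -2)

inverse = [1/4 -1/8; 0 -1/2]

Gauss-Jordan on [A | I]:
R1 <- (1/4)*R1:  [    1  -1/4  |   1/4     0 ]
R2 <- (1/-2)*R2:  [    0     1  |     0  -1/2 ]
R1 <- R1 - (-1/4)*R2:  [    1     0  |   1/4  -1/8 ]
Right block of [I | A^{-1}] is the inverse:
[ 1/4  -1/8 ]
[   0  -1/2 ]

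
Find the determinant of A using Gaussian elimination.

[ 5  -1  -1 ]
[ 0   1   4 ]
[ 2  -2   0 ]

det(A) = 34

Forward elimination:
R3 <- R3 - (2/5)*R1:  [    0  -8/5   2/5 ]
R3 <- R3 - (-8/5)*R2:  [    0     0  34/5 ]
Upper-triangular form:
[ 5  -1    -1 ]
[ 0   1     4 ]
[ 0   0  34/5 ]
det(A) = (-1)^0 * (5) * (1) * (34/5) = 34  (0 row swaps -> sign +1)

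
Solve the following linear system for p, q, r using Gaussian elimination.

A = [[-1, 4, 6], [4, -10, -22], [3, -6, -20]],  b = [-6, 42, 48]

(4, 4, -3)

Forward elimination on [A|b]:
R2 <- R2 - (-4)*R1:  [  0   6   2  18 ]
R3 <- R3 - (-3)*R1:  [  0   6  -2  30 ]
R3 <- R3 - (1)*R2:  [  0   0  -4  12 ]
Row echelon form:
[ -1  4   6  |  -6 ]
[  0  6   2  |  18 ]
[  0  0  -4  |  12 ]
Back-substitution:
r = (12) / -4 = -3
q = (18 - (2)*(-3)) / 6 = 4
p = (-6 - (4)*(4) - (6)*(-3)) / -1 = 4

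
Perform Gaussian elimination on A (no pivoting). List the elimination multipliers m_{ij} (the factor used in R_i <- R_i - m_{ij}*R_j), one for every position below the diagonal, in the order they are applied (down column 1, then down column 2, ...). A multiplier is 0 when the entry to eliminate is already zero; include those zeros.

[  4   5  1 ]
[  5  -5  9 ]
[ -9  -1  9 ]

Forward elimination:
R2 <- R2 - (5/4)*R1:  [     0  -45/4   31/4 ]
R3 <- R3 - (-9/4)*R1:  [    0  41/4  45/4 ]
R3 <- R3 - (-41/45)*R2:  [      0       0  824/45 ]
Multipliers (in order of application): m_{21} = 5/4, m_{31} = -9/4, m_{32} = -41/45

multipliers: 5/4, -9/4, -41/45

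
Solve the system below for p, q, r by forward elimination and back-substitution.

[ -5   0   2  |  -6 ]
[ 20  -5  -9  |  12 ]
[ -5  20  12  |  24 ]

Forward elimination on [A|b]:
R2 <- R2 - (-4)*R1:  [   0   -5   -1  -12 ]
R3 <- R3 - (1)*R1:  [  0  20  10  30 ]
R3 <- R3 - (-4)*R2:  [   0    0    6  -18 ]
Row echelon form:
[ -5   0   2  |   -6 ]
[  0  -5  -1  |  -12 ]
[  0   0   6  |  -18 ]
Back-substitution:
r = (-18) / 6 = -3
q = (-12 - (-1)*(-3)) / -5 = 3
p = (-6 - (2)*(-3)) / -5 = 0

(0, 3, -3)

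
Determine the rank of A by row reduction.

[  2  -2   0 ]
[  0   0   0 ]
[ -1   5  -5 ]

rank(A) = 2

Row reduction:
R3 <- R3 - (-1/2)*R1:  [  0   4  -5 ]
R2 <-> R3   (pivot in column 2 was zero)
[ 2  -2   0 ]
[ 0   4  -5 ]
[ 0   0   0 ]
Row echelon form:
[ 2  -2   0 ]
[ 0   4  -5 ]
[ 0   0   0 ]
Nonzero rows / pivot columns: 2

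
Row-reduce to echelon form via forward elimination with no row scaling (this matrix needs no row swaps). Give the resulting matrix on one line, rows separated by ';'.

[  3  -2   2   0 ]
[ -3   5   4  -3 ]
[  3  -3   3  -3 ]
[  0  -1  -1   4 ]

REF = [3 -2 2 0; 0 3 6 -3; 0 0 3 -4; 0 0 0 13/3]

Forward elimination:
R2 <- R2 - (-1)*R1:  [  0   3   6  -3 ]
R3 <- R3 - (1)*R1:  [  0  -1   1  -3 ]
R3 <- R3 - (-1/3)*R2:  [  0   0   3  -4 ]
R4 <- R4 - (-1/3)*R2:  [ 0  0  1  3 ]
R4 <- R4 - (1/3)*R3:  [    0     0     0  13/3 ]
Row echelon form:
[ 3  -2  2     0 ]
[ 0   3  6    -3 ]
[ 0   0  3    -4 ]
[ 0   0  0  13/3 ]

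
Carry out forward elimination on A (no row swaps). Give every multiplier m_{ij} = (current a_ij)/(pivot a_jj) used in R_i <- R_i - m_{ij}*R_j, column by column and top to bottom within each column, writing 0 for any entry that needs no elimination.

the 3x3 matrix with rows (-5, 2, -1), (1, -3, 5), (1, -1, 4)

multipliers: -1/5, -1/5, 3/13

Forward elimination:
R2 <- R2 - (-1/5)*R1:  [     0  -13/5   24/5 ]
R3 <- R3 - (-1/5)*R1:  [    0  -3/5  19/5 ]
R3 <- R3 - (3/13)*R2:  [     0      0  35/13 ]
Multipliers (in order of application): m_{21} = -1/5, m_{31} = -1/5, m_{32} = 3/13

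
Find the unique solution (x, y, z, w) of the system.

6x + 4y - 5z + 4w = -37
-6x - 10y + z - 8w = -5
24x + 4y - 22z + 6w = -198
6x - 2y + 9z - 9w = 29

Forward elimination on [A|b]:
R2 <- R2 - (-1)*R1:  [   0   -6   -4   -4  -42 ]
R3 <- R3 - (4)*R1:  [   0  -12   -2  -10  -50 ]
R4 <- R4 - (1)*R1:  [   0   -6   14  -13   66 ]
R3 <- R3 - (2)*R2:  [  0   0   6  -2  34 ]
R4 <- R4 - (1)*R2:  [   0    0   18   -9  108 ]
R4 <- R4 - (3)*R3:  [  0   0   0  -3   6 ]
Row echelon form:
[ 6   4  -5   4  |  -37 ]
[ 0  -6  -4  -4  |  -42 ]
[ 0   0   6  -2  |   34 ]
[ 0   0   0  -3  |    6 ]
Back-substitution:
w = (6) / -3 = -2
z = (34 - (-2)*(-2)) / 6 = 5
y = (-42 - (-4)*(5) - (-4)*(-2)) / -6 = 5
x = (-37 - (4)*(5) - (-5)*(5) - (4)*(-2)) / 6 = -4

(-4, 5, 5, -2)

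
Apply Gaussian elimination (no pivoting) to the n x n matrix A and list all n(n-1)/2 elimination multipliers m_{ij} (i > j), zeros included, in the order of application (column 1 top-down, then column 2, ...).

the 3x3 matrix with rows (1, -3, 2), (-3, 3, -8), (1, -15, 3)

multipliers: -3, 1, 2

Forward elimination:
R2 <- R2 - (-3)*R1:  [  0  -6  -2 ]
R3 <- R3 - (1)*R1:  [   0  -12    1 ]
R3 <- R3 - (2)*R2:  [ 0  0  5 ]
Multipliers (in order of application): m_{21} = -3, m_{31} = 1, m_{32} = 2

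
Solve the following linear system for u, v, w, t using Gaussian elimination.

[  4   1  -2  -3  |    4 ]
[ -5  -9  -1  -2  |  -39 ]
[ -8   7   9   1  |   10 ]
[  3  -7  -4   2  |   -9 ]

Forward elimination on [A|b]:
R2 <- R2 - (-5/4)*R1:  [     0  -31/4   -7/2  -23/4    -34 ]
R3 <- R3 - (-2)*R1:  [  0   9   5  -5  18 ]
R4 <- R4 - (3/4)*R1:  [     0  -31/4   -5/2   17/4    -12 ]
R3 <- R3 - (-36/31)*R2:  [       0        0    29/31  -362/31  -666/31 ]
R4 <- R4 - (1)*R2:  [  0   0   1  10  22 ]
R4 <- R4 - (31/29)*R3:  [       0        0        0   652/29  1304/29 ]
Row echelon form:
[ 4      1     -2       -3  |        4 ]
[ 0  -31/4   -7/2    -23/4  |      -34 ]
[ 0      0  29/31  -362/31  |  -666/31 ]
[ 0      0      0   652/29  |  1304/29 ]
Back-substitution:
t = (1304/29) / (652/29) = 2
w = (-666/31 - (-362/31)*(2)) / (29/31) = 2
v = (-34 - (-7/2)*(2) - (-23/4)*(2)) / (-31/4) = 2
u = (4 - (1)*(2) - (-2)*(2) - (-3)*(2)) / 4 = 3

(3, 2, 2, 2)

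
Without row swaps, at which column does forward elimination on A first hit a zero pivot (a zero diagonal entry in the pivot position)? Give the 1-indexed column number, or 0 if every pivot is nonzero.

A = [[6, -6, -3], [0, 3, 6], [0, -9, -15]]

Naive forward elimination:
R3 <- R3 - (-3)*R2:  [ 0  0  3 ]
All pivots nonzero; naive elimination completes without hitting a zero pivot.

first zero-pivot column = 0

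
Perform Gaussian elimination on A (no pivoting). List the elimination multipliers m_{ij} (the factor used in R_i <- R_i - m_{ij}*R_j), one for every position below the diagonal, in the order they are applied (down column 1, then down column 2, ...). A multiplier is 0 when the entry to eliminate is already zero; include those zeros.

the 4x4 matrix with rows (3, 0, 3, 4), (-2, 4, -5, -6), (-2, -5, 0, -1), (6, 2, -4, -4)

multipliers: -2/3, -2/3, 2, -5/4, 1/2, 34/7

Forward elimination:
R2 <- R2 - (-2/3)*R1:  [     0      4     -3  -10/3 ]
R3 <- R3 - (-2/3)*R1:  [   0   -5    2  5/3 ]
R4 <- R4 - (2)*R1:  [   0    2  -10  -12 ]
R3 <- R3 - (-5/4)*R2:  [    0     0  -7/4  -5/2 ]
R4 <- R4 - (1/2)*R2:  [     0      0  -17/2  -31/3 ]
R4 <- R4 - (34/7)*R3:  [     0      0      0  38/21 ]
Multipliers (in order of application): m_{21} = -2/3, m_{31} = -2/3, m_{41} = 2, m_{32} = -5/4, m_{42} = 1/2, m_{43} = 34/7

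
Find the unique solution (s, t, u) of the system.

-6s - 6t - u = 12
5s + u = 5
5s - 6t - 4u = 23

Forward elimination on [A|b]:
R2 <- R2 - (-5/6)*R1:  [   0   -5  1/6   15 ]
R3 <- R3 - (-5/6)*R1:  [     0    -11  -29/6     33 ]
R3 <- R3 - (11/5)*R2:  [     0      0  -26/5      0 ]
Row echelon form:
[ -6  -6     -1  |  12 ]
[  0  -5    1/6  |  15 ]
[  0   0  -26/5  |   0 ]
Back-substitution:
u = (0) / (-26/5) = 0
t = (15 - (1/6)*(0)) / -5 = -3
s = (12 - (-6)*(-3) - (-1)*(0)) / -6 = 1

(1, -3, 0)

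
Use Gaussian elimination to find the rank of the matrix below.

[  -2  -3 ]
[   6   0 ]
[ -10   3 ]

rank(A) = 2

Row reduction:
R2 <- R2 - (-3)*R1:  [  0  -9 ]
R3 <- R3 - (5)*R1:  [  0  18 ]
R3 <- R3 - (-2)*R2:  [ 0  0 ]
Row echelon form:
[ -2  -3 ]
[  0  -9 ]
[  0   0 ]
Nonzero rows / pivot columns: 2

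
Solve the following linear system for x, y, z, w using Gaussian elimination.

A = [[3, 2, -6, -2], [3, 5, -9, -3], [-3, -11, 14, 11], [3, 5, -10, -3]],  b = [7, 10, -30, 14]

(-5, -4, -4, -3)

Forward elimination on [A|b]:
R2 <- R2 - (1)*R1:  [  0   3  -3  -1   3 ]
R3 <- R3 - (-1)*R1:  [   0   -9    8    9  -23 ]
R4 <- R4 - (1)*R1:  [  0   3  -4  -1   7 ]
R3 <- R3 - (-3)*R2:  [   0    0   -1    6  -14 ]
R4 <- R4 - (1)*R2:  [  0   0  -1   0   4 ]
R4 <- R4 - (1)*R3:  [  0   0   0  -6  18 ]
Row echelon form:
[ 3  2  -6  -2  |    7 ]
[ 0  3  -3  -1  |    3 ]
[ 0  0  -1   6  |  -14 ]
[ 0  0   0  -6  |   18 ]
Back-substitution:
w = (18) / -6 = -3
z = (-14 - (6)*(-3)) / -1 = -4
y = (3 - (-3)*(-4) - (-1)*(-3)) / 3 = -4
x = (7 - (2)*(-4) - (-6)*(-4) - (-2)*(-3)) / 3 = -5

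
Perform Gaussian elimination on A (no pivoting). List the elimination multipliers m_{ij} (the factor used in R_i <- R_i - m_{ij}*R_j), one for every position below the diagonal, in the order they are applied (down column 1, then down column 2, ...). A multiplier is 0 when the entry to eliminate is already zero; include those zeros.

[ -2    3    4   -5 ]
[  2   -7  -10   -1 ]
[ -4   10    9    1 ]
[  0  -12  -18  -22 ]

Forward elimination:
R2 <- R2 - (-1)*R1:  [  0  -4  -6  -6 ]
R3 <- R3 - (2)*R1:  [  0   4   1  11 ]
R4: entry in column 1 is already 0 -> m_{41} = 0 (no row operation needed)
R3 <- R3 - (-1)*R2:  [  0   0  -5   5 ]
R4 <- R4 - (3)*R2:  [  0   0   0  -4 ]
R4: entry in column 3 is already 0 -> m_{43} = 0 (no row operation needed)
Multipliers (in order of application): m_{21} = -1, m_{31} = 2, m_{41} = 0, m_{32} = -1, m_{42} = 3, m_{43} = 0

multipliers: -1, 2, 0, -1, 3, 0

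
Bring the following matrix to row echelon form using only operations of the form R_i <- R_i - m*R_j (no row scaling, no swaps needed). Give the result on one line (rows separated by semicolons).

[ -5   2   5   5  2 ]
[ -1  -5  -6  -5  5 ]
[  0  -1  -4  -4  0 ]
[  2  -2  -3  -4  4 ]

Forward elimination:
R2 <- R2 - (1/5)*R1:  [     0  -27/5     -7     -6   23/5 ]
R4 <- R4 - (-2/5)*R1:  [    0  -6/5    -1    -2  24/5 ]
R3 <- R3 - (5/27)*R2:  [      0       0  -73/27   -26/9  -23/27 ]
R4 <- R4 - (2/9)*R2:  [    0     0   5/9  -2/3  34/9 ]
R4 <- R4 - (-15/73)*R3:  [      0       0       0  -92/73  263/73 ]
Row echelon form:
[ -5      2       5       5       2 ]
[  0  -27/5      -7      -6    23/5 ]
[  0      0  -73/27   -26/9  -23/27 ]
[  0      0       0  -92/73  263/73 ]

REF = [-5 2 5 5 2; 0 -27/5 -7 -6 23/5; 0 0 -73/27 -26/9 -23/27; 0 0 0 -92/73 263/73]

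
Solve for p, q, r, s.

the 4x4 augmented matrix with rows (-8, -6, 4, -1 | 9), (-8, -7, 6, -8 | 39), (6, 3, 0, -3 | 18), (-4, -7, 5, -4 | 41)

Forward elimination on [A|b]:
R2 <- R2 - (1)*R1:  [  0  -1   2  -7  30 ]
R3 <- R3 - (-3/4)*R1:  [     0   -3/2      3  -15/4   99/4 ]
R4 <- R4 - (1/2)*R1:  [    0    -4     3  -7/2  73/2 ]
R3 <- R3 - (3/2)*R2:  [     0      0      0   27/4  -81/4 ]
R4 <- R4 - (4)*R2:  [      0       0      -5    49/2  -167/2 ]
R3 <-> R4   (pivot in column 3 was zero)
[ -8  -6   4    -1       9 ]
[  0  -1   2    -7      30 ]
[  0   0  -5  49/2  -167/2 ]
[  0   0   0  27/4   -81/4 ]
Row echelon form:
[ -8  -6   4    -1  |       9 ]
[  0  -1   2    -7  |      30 ]
[  0   0  -5  49/2  |  -167/2 ]
[  0   0   0  27/4  |   -81/4 ]
Back-substitution:
s = (-81/4) / (27/4) = -3
r = (-167/2 - (49/2)*(-3)) / -5 = 2
q = (30 - (2)*(2) - (-7)*(-3)) / -1 = -5
p = (9 - (-6)*(-5) - (4)*(2) - (-1)*(-3)) / -8 = 4

(4, -5, 2, -3)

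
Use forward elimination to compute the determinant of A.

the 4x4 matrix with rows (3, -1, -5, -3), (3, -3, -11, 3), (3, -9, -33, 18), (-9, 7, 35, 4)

Forward elimination:
R2 <- R2 - (1)*R1:  [  0  -2  -6   6 ]
R3 <- R3 - (1)*R1:  [   0   -8  -28   21 ]
R4 <- R4 - (-3)*R1:  [  0   4  20  -5 ]
R3 <- R3 - (4)*R2:  [  0   0  -4  -3 ]
R4 <- R4 - (-2)*R2:  [ 0  0  8  7 ]
R4 <- R4 - (-2)*R3:  [ 0  0  0  1 ]
Upper-triangular form:
[ 3  -1  -5  -3 ]
[ 0  -2  -6   6 ]
[ 0   0  -4  -3 ]
[ 0   0   0   1 ]
det(A) = (-1)^0 * (3) * (-2) * (-4) * (1) = 24  (0 row swaps -> sign +1)

det(A) = 24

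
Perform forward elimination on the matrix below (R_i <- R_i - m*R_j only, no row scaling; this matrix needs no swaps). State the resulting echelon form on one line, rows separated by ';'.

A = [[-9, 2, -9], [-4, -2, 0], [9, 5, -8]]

REF = [-9 2 -9; 0 -26/9 4; 0 0 -95/13]

Forward elimination:
R2 <- R2 - (4/9)*R1:  [     0  -26/9      4 ]
R3 <- R3 - (-1)*R1:  [   0    7  -17 ]
R3 <- R3 - (-63/26)*R2:  [      0       0  -95/13 ]
Row echelon form:
[ -9      2      -9 ]
[  0  -26/9       4 ]
[  0      0  -95/13 ]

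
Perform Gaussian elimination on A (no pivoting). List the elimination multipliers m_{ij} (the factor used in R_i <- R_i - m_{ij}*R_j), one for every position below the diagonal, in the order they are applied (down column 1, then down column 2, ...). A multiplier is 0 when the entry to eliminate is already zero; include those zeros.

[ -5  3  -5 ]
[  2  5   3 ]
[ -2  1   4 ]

Forward elimination:
R2 <- R2 - (-2/5)*R1:  [    0  31/5     1 ]
R3 <- R3 - (2/5)*R1:  [    0  -1/5     6 ]
R3 <- R3 - (-1/31)*R2:  [      0       0  187/31 ]
Multipliers (in order of application): m_{21} = -2/5, m_{31} = 2/5, m_{32} = -1/31

multipliers: -2/5, 2/5, -1/31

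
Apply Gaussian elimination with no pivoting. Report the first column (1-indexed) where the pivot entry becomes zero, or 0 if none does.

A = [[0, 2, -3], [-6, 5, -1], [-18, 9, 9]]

first zero-pivot column = 1

Naive forward elimination:
Pivot entry (1,1) is zero but row 2 has -6 in column 1 -> naive elimination stops; a row interchange (e.g. R1 <-> R2) would be required here.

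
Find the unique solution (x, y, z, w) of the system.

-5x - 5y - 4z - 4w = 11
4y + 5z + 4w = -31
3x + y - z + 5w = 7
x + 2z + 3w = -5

(4, -3, -3, -1)

Forward elimination on [A|b]:
R3 <- R3 - (-3/5)*R1:  [     0     -2  -17/5   13/5   68/5 ]
R4 <- R4 - (-1/5)*R1:  [     0     -1    6/5   11/5  -14/5 ]
R3 <- R3 - (-1/2)*R2:  [      0       0   -9/10    23/5  -19/10 ]
R4 <- R4 - (-1/4)*R2:  [       0        0    49/20     16/5  -211/20 ]
R4 <- R4 - (-49/18)*R3:  [       0        0        0   283/18  -283/18 ]
Row echelon form:
[ -5  -5     -4      -4  |       11 ]
[  0   4      5       4  |      -31 ]
[  0   0  -9/10    23/5  |   -19/10 ]
[  0   0      0  283/18  |  -283/18 ]
Back-substitution:
w = (-283/18) / (283/18) = -1
z = (-19/10 - (23/5)*(-1)) / (-9/10) = -3
y = (-31 - (5)*(-3) - (4)*(-1)) / 4 = -3
x = (11 - (-5)*(-3) - (-4)*(-3) - (-4)*(-1)) / -5 = 4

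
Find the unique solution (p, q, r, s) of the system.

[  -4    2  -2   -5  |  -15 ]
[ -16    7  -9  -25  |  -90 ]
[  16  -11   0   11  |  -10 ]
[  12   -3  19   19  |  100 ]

(-2, 3, 2, 5)

Forward elimination on [A|b]:
R2 <- R2 - (4)*R1:  [   0   -1   -1   -5  -30 ]
R3 <- R3 - (-4)*R1:  [   0   -3   -8   -9  -70 ]
R4 <- R4 - (-3)*R1:  [  0   3  13   4  55 ]
R3 <- R3 - (3)*R2:  [  0   0  -5   6  20 ]
R4 <- R4 - (-3)*R2:  [   0    0   10  -11  -35 ]
R4 <- R4 - (-2)*R3:  [ 0  0  0  1  5 ]
Row echelon form:
[ -4   2  -2  -5  |  -15 ]
[  0  -1  -1  -5  |  -30 ]
[  0   0  -5   6  |   20 ]
[  0   0   0   1  |    5 ]
Back-substitution:
s = (5) / 1 = 5
r = (20 - (6)*(5)) / -5 = 2
q = (-30 - (-1)*(2) - (-5)*(5)) / -1 = 3
p = (-15 - (2)*(3) - (-2)*(2) - (-5)*(5)) / -4 = -2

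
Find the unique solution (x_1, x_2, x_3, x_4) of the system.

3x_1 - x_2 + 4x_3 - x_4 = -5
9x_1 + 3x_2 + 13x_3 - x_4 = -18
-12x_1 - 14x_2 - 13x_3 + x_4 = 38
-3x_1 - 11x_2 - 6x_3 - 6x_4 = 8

Forward elimination on [A|b]:
R2 <- R2 - (3)*R1:  [  0   6   1   2  -3 ]
R3 <- R3 - (-4)*R1:  [   0  -18    3   -3   18 ]
R4 <- R4 - (-1)*R1:  [   0  -12   -2   -7    3 ]
R3 <- R3 - (-3)*R2:  [ 0  0  6  3  9 ]
R4 <- R4 - (-2)*R2:  [  0   0   0  -3  -3 ]
Row echelon form:
[ 3  -1  4  -1  |  -5 ]
[ 0   6  1   2  |  -3 ]
[ 0   0  6   3  |   9 ]
[ 0   0  0  -3  |  -3 ]
Back-substitution:
x_4 = (-3) / -3 = 1
x_3 = (9 - (3)*(1)) / 6 = 1
x_2 = (-3 - (1)*(1) - (2)*(1)) / 6 = -1
x_1 = (-5 - (-1)*(-1) - (4)*(1) - (-1)*(1)) / 3 = -3

(-3, -1, 1, 1)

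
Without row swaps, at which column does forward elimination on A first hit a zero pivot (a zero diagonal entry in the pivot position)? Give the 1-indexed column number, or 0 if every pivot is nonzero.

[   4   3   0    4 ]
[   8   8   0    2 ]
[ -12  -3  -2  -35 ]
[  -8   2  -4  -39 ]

Naive forward elimination:
R2 <- R2 - (2)*R1:  [  0   2   0  -6 ]
R3 <- R3 - (-3)*R1:  [   0    6   -2  -23 ]
R4 <- R4 - (-2)*R1:  [   0    8   -4  -31 ]
R3 <- R3 - (3)*R2:  [  0   0  -2  -5 ]
R4 <- R4 - (4)*R2:  [  0   0  -4  -7 ]
R4 <- R4 - (2)*R3:  [ 0  0  0  3 ]
All pivots nonzero; naive elimination completes without hitting a zero pivot.

first zero-pivot column = 0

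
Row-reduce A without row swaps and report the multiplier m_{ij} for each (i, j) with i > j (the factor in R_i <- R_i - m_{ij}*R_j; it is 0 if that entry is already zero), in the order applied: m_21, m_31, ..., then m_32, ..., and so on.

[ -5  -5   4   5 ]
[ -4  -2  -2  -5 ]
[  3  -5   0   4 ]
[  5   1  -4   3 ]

Forward elimination:
R2 <- R2 - (4/5)*R1:  [     0      2  -26/5     -9 ]
R3 <- R3 - (-3/5)*R1:  [    0    -8  12/5     7 ]
R4 <- R4 - (-1)*R1:  [  0  -4   0   8 ]
R3 <- R3 - (-4)*R2:  [     0      0  -92/5    -29 ]
R4 <- R4 - (-2)*R2:  [     0      0  -52/5    -10 ]
R4 <- R4 - (13/23)*R3:  [      0       0       0  147/23 ]
Multipliers (in order of application): m_{21} = 4/5, m_{31} = -3/5, m_{41} = -1, m_{32} = -4, m_{42} = -2, m_{43} = 13/23

multipliers: 4/5, -3/5, -1, -4, -2, 13/23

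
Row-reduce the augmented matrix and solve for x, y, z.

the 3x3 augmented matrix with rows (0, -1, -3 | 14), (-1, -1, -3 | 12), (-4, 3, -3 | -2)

Forward elimination on [A|b]:
R1 <-> R2   (pivot in column 1 was zero)
[ -1  -1  -3  12 ]
[  0  -1  -3  14 ]
[ -4   3  -3  -2 ]
R3 <- R3 - (4)*R1:  [   0    7    9  -50 ]
R3 <- R3 - (-7)*R2:  [   0    0  -12   48 ]
Row echelon form:
[ -1  -1   -3  |  12 ]
[  0  -1   -3  |  14 ]
[  0   0  -12  |  48 ]
Back-substitution:
z = (48) / -12 = -4
y = (14 - (-3)*(-4)) / -1 = -2
x = (12 - (-1)*(-2) - (-3)*(-4)) / -1 = 2

(2, -2, -4)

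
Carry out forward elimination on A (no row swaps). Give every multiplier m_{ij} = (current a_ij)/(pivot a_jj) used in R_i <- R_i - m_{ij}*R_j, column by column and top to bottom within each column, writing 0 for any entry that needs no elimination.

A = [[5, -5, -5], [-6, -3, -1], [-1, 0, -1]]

multipliers: -6/5, -1/5, 1/9

Forward elimination:
R2 <- R2 - (-6/5)*R1:  [  0  -9  -7 ]
R3 <- R3 - (-1/5)*R1:  [  0  -1  -2 ]
R3 <- R3 - (1/9)*R2:  [     0      0  -11/9 ]
Multipliers (in order of application): m_{21} = -6/5, m_{31} = -1/5, m_{32} = 1/9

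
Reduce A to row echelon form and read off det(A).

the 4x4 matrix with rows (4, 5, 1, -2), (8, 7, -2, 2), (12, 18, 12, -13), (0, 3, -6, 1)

Forward elimination:
R2 <- R2 - (2)*R1:  [  0  -3  -4   6 ]
R3 <- R3 - (3)*R1:  [  0   3   9  -7 ]
R3 <- R3 - (-1)*R2:  [  0   0   5  -1 ]
R4 <- R4 - (-1)*R2:  [   0    0  -10    7 ]
R4 <- R4 - (-2)*R3:  [ 0  0  0  5 ]
Upper-triangular form:
[ 4   5   1  -2 ]
[ 0  -3  -4   6 ]
[ 0   0   5  -1 ]
[ 0   0   0   5 ]
det(A) = (-1)^0 * (4) * (-3) * (5) * (5) = -300  (0 row swaps -> sign +1)

det(A) = -300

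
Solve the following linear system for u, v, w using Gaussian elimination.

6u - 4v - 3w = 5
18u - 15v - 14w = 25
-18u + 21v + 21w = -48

Forward elimination on [A|b]:
R2 <- R2 - (3)*R1:  [  0  -3  -5  10 ]
R3 <- R3 - (-3)*R1:  [   0    9   12  -33 ]
R3 <- R3 - (-3)*R2:  [  0   0  -3  -3 ]
Row echelon form:
[ 6  -4  -3  |   5 ]
[ 0  -3  -5  |  10 ]
[ 0   0  -3  |  -3 ]
Back-substitution:
w = (-3) / -3 = 1
v = (10 - (-5)*(1)) / -3 = -5
u = (5 - (-4)*(-5) - (-3)*(1)) / 6 = -2

(-2, -5, 1)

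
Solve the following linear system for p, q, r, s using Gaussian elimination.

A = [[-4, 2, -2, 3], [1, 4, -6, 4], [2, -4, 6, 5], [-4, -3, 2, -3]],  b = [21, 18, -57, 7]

Forward elimination on [A|b]:
R2 <- R2 - (-1/4)*R1:  [     0    9/2  -13/2   19/4   93/4 ]
R3 <- R3 - (-1/2)*R1:  [     0     -3      5   13/2  -93/2 ]
R4 <- R4 - (1)*R1:  [   0   -5    4   -6  -14 ]
R3 <- R3 - (-2/3)*R2:  [    0     0   2/3  29/3   -31 ]
R4 <- R4 - (-10/9)*R2:  [      0       0   -29/9  -13/18    71/6 ]
R4 <- R4 - (-29/6)*R3:  [    0     0     0    46  -138 ]
Row echelon form:
[ -4    2     -2     3  |    21 ]
[  0  9/2  -13/2  19/4  |  93/4 ]
[  0    0    2/3  29/3  |   -31 ]
[  0    0      0    46  |  -138 ]
Back-substitution:
s = (-138) / 46 = -3
r = (-31 - (29/3)*(-3)) / (2/3) = -3
q = (93/4 - (-13/2)*(-3) - (19/4)*(-3)) / (9/2) = 4
p = (21 - (2)*(4) - (-2)*(-3) - (3)*(-3)) / -4 = -4

(-4, 4, -3, -3)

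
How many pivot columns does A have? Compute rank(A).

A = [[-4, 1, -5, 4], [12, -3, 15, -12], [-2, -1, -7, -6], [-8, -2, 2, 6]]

rank(A) = 3

Row reduction:
R2 <- R2 - (-3)*R1:  [ 0  0  0  0 ]
R3 <- R3 - (1/2)*R1:  [    0  -3/2  -9/2    -8 ]
R4 <- R4 - (2)*R1:  [  0  -4  12  -2 ]
R2 <-> R3   (pivot in column 2 was zero)
[ -4     1    -5   4 ]
[  0  -3/2  -9/2  -8 ]
[  0     0     0   0 ]
[  0    -4    12  -2 ]
R4 <- R4 - (8/3)*R2:  [    0     0    24  58/3 ]
R3 <-> R4   (pivot in column 3 was zero)
[ -4     1    -5     4 ]
[  0  -3/2  -9/2    -8 ]
[  0     0    24  58/3 ]
[  0     0     0     0 ]
Row echelon form:
[ -4     1    -5     4 ]
[  0  -3/2  -9/2    -8 ]
[  0     0    24  58/3 ]
[  0     0     0     0 ]
Nonzero rows / pivot columns: 3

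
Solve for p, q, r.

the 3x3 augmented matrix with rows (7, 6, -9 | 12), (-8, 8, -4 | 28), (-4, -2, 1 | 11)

Forward elimination on [A|b]:
R2 <- R2 - (-8/7)*R1:  [      0   104/7  -100/7   292/7 ]
R3 <- R3 - (-4/7)*R1:  [     0   10/7  -29/7  125/7 ]
R3 <- R3 - (5/52)*R2:  [      0       0  -36/13  180/13 ]
Row echelon form:
[ 7      6      -9  |      12 ]
[ 0  104/7  -100/7  |   292/7 ]
[ 0      0  -36/13  |  180/13 ]
Back-substitution:
r = (180/13) / (-36/13) = -5
q = (292/7 - (-100/7)*(-5)) / (104/7) = -2
p = (12 - (6)*(-2) - (-9)*(-5)) / 7 = -3

(-3, -2, -5)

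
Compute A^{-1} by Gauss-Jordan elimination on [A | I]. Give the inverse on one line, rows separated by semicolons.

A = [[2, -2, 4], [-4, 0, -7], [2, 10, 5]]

inverse = [-35/16 -25/16 -7/16; -3/16 -1/16 1/16; 5/4 3/4 1/4]

Gauss-Jordan on [A | I]:
R1 <- (1/2)*R1:  [   1   -1    2  |  1/2    0    0 ]
R2 <- R2 - (-4)*R1:  [  0  -4   1  |   2   1   0 ]
R3 <- R3 - (2)*R1:  [  0  12   1  |  -1   0   1 ]
R2 <- (1/-4)*R2:  [    0     1  -1/4  |  -1/2  -1/4     0 ]
R1 <- R1 - (-1)*R2:  [    1     0   7/4  |     0  -1/4     0 ]
R3 <- R3 - (12)*R2:  [ 0  0  4  |  5  3  1 ]
R3 <- (1/4)*R3:  [   0    0    1  |  5/4  3/4  1/4 ]
R1 <- R1 - (7/4)*R3:  [      1       0       0  |  -35/16  -25/16   -7/16 ]
R2 <- R2 - (-1/4)*R3:  [     0      1      0  |  -3/16  -1/16   1/16 ]
Right block of [I | A^{-1}] is the inverse:
[ -35/16  -25/16  -7/16 ]
[  -3/16   -1/16   1/16 ]
[    5/4     3/4    1/4 ]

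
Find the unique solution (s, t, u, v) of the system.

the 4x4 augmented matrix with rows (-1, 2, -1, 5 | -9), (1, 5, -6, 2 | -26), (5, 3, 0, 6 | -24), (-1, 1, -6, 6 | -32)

(-3, 1, 4, -2)

Forward elimination on [A|b]:
R2 <- R2 - (-1)*R1:  [   0    7   -7    7  -35 ]
R3 <- R3 - (-5)*R1:  [   0   13   -5   31  -69 ]
R4 <- R4 - (1)*R1:  [   0   -1   -5    1  -23 ]
R3 <- R3 - (13/7)*R2:  [  0   0   8  18  -4 ]
R4 <- R4 - (-1/7)*R2:  [   0    0   -6    2  -28 ]
R4 <- R4 - (-3/4)*R3:  [    0     0     0  31/2   -31 ]
Row echelon form:
[ -1  2  -1     5  |   -9 ]
[  0  7  -7     7  |  -35 ]
[  0  0   8    18  |   -4 ]
[  0  0   0  31/2  |  -31 ]
Back-substitution:
v = (-31) / (31/2) = -2
u = (-4 - (18)*(-2)) / 8 = 4
t = (-35 - (-7)*(4) - (7)*(-2)) / 7 = 1
s = (-9 - (2)*(1) - (-1)*(4) - (5)*(-2)) / -1 = -3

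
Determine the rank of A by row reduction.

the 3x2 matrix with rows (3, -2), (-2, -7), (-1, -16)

rank(A) = 2

Row reduction:
R2 <- R2 - (-2/3)*R1:  [     0  -25/3 ]
R3 <- R3 - (-1/3)*R1:  [     0  -50/3 ]
R3 <- R3 - (2)*R2:  [ 0  0 ]
Row echelon form:
[ 3     -2 ]
[ 0  -25/3 ]
[ 0      0 ]
Nonzero rows / pivot columns: 2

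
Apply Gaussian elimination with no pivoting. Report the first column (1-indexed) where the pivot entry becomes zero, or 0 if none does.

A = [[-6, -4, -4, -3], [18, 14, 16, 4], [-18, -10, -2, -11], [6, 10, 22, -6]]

Naive forward elimination:
R2 <- R2 - (-3)*R1:  [  0   2   4  -5 ]
R3 <- R3 - (3)*R1:  [  0   2  10  -2 ]
R4 <- R4 - (-1)*R1:  [  0   6  18  -9 ]
R3 <- R3 - (1)*R2:  [ 0  0  6  3 ]
R4 <- R4 - (3)*R2:  [ 0  0  6  6 ]
R4 <- R4 - (1)*R3:  [ 0  0  0  3 ]
All pivots nonzero; naive elimination completes without hitting a zero pivot.

first zero-pivot column = 0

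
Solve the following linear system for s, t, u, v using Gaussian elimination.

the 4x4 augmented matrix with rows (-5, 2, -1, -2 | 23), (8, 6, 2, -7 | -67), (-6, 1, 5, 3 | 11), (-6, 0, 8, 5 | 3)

(-5, -2, -4, 1)

Forward elimination on [A|b]:
R2 <- R2 - (-8/5)*R1:  [      0    46/5     2/5   -51/5  -151/5 ]
R3 <- R3 - (6/5)*R1:  [     0   -7/5   31/5   27/5  -83/5 ]
R4 <- R4 - (6/5)*R1:  [      0   -12/5    46/5    37/5  -123/5 ]
R3 <- R3 - (-7/46)*R2:  [       0        0   144/23   177/46  -975/46 ]
R4 <- R4 - (-6/23)*R2:  [       0        0   214/23   109/23  -747/23 ]
R4 <- R4 - (107/72)*R3:  [      0       0       0  -47/48  -47/48 ]
Row echelon form:
[ -5     2      -1      -2  |       23 ]
[  0  46/5     2/5   -51/5  |   -151/5 ]
[  0     0  144/23  177/46  |  -975/46 ]
[  0     0       0  -47/48  |   -47/48 ]
Back-substitution:
v = (-47/48) / (-47/48) = 1
u = (-975/46 - (177/46)*(1)) / (144/23) = -4
t = (-151/5 - (2/5)*(-4) - (-51/5)*(1)) / (46/5) = -2
s = (23 - (2)*(-2) - (-1)*(-4) - (-2)*(1)) / -5 = -5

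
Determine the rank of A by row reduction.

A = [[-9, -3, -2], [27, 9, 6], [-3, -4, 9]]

rank(A) = 2

Row reduction:
R2 <- R2 - (-3)*R1:  [ 0  0  0 ]
R3 <- R3 - (1/3)*R1:  [    0    -3  29/3 ]
R2 <-> R3   (pivot in column 2 was zero)
[ -9  -3    -2 ]
[  0  -3  29/3 ]
[  0   0     0 ]
Row echelon form:
[ -9  -3    -2 ]
[  0  -3  29/3 ]
[  0   0     0 ]
Nonzero rows / pivot columns: 2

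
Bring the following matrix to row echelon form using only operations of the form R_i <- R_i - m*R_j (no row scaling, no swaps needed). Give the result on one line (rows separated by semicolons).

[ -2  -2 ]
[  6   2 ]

Forward elimination:
R2 <- R2 - (-3)*R1:  [  0  -4 ]
Row echelon form:
[ -2  -2 ]
[  0  -4 ]

REF = [-2 -2; 0 -4]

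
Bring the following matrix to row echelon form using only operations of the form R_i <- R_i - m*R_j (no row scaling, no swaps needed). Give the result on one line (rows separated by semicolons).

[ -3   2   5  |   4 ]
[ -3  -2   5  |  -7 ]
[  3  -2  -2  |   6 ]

Forward elimination:
R2 <- R2 - (1)*R1:  [   0   -4    0  -11 ]
R3 <- R3 - (-1)*R1:  [  0   0   3  10 ]
Row echelon form:
[ -3   2  5  |    4 ]
[  0  -4  0  |  -11 ]
[  0   0  3  |   10 ]

REF = [-3 2 5 4; 0 -4 0 -11; 0 0 3 10]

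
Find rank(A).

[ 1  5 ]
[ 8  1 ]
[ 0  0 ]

Row reduction:
R2 <- R2 - (8)*R1:  [   0  -39 ]
Row echelon form:
[ 1    5 ]
[ 0  -39 ]
[ 0    0 ]
Nonzero rows / pivot columns: 2

rank(A) = 2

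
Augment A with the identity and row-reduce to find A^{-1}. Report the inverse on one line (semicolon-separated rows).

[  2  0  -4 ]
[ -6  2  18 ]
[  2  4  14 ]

inverse = [-11/6 -2/3 1/3; 5 3/2 -1/2; -7/6 -1/3 1/6]

Gauss-Jordan on [A | I]:
R1 <- (1/2)*R1:  [   1    0   -2  |  1/2    0    0 ]
R2 <- R2 - (-6)*R1:  [ 0  2  6  |  3  1  0 ]
R3 <- R3 - (2)*R1:  [  0   4  18  |  -1   0   1 ]
R2 <- (1/2)*R2:  [   0    1    3  |  3/2  1/2    0 ]
R3 <- R3 - (4)*R2:  [  0   0   6  |  -7  -2   1 ]
R3 <- (1/6)*R3:  [    0     0     1  |  -7/6  -1/3   1/6 ]
R1 <- R1 - (-2)*R3:  [     1      0      0  |  -11/6   -2/3    1/3 ]
R2 <- R2 - (3)*R3:  [    0     1     0  |     5   3/2  -1/2 ]
Right block of [I | A^{-1}] is the inverse:
[ -11/6  -2/3   1/3 ]
[     5   3/2  -1/2 ]
[  -7/6  -1/3   1/6 ]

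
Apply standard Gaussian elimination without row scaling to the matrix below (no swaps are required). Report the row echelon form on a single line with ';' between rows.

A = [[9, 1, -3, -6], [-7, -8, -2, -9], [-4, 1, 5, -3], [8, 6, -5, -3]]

Forward elimination:
R2 <- R2 - (-7/9)*R1:  [     0  -65/9  -13/3  -41/3 ]
R3 <- R3 - (-4/9)*R1:  [     0   13/9   11/3  -17/3 ]
R4 <- R4 - (8/9)*R1:  [    0  46/9  -7/3   7/3 ]
R3 <- R3 - (-1/5)*R2:  [     0      0   14/5  -42/5 ]
R4 <- R4 - (-46/65)*R2:  [       0        0    -27/5  -477/65 ]
R4 <- R4 - (-27/14)*R3:  [       0        0        0  -306/13 ]
Row echelon form:
[ 9      1     -3       -6 ]
[ 0  -65/9  -13/3    -41/3 ]
[ 0      0   14/5    -42/5 ]
[ 0      0      0  -306/13 ]

REF = [9 1 -3 -6; 0 -65/9 -13/3 -41/3; 0 0 14/5 -42/5; 0 0 0 -306/13]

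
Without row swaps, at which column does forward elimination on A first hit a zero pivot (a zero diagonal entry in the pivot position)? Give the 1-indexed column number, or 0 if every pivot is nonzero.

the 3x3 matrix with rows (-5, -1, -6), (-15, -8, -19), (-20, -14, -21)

first zero-pivot column = 0

Naive forward elimination:
R2 <- R2 - (3)*R1:  [  0  -5  -1 ]
R3 <- R3 - (4)*R1:  [   0  -10    3 ]
R3 <- R3 - (2)*R2:  [ 0  0  5 ]
All pivots nonzero; naive elimination completes without hitting a zero pivot.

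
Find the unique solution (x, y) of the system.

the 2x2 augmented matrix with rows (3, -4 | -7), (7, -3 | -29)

Forward elimination on [A|b]:
R2 <- R2 - (7/3)*R1:  [     0   19/3  -38/3 ]
Row echelon form:
[ 3    -4  |     -7 ]
[ 0  19/3  |  -38/3 ]
Back-substitution:
y = (-38/3) / (19/3) = -2
x = (-7 - (-4)*(-2)) / 3 = -5

(-5, -2)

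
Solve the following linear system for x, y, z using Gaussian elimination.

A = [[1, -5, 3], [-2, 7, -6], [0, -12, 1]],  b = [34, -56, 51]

(5, -4, 3)

Forward elimination on [A|b]:
R2 <- R2 - (-2)*R1:  [  0  -3   0  12 ]
R3 <- R3 - (4)*R2:  [ 0  0  1  3 ]
Row echelon form:
[ 1  -5  3  |  34 ]
[ 0  -3  0  |  12 ]
[ 0   0  1  |   3 ]
Back-substitution:
z = (3) / 1 = 3
y = (12) / -3 = -4
x = (34 - (-5)*(-4) - (3)*(3)) / 1 = 5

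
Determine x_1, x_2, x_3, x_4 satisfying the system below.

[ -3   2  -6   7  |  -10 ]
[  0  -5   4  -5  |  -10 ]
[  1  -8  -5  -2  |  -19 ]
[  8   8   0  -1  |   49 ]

Forward elimination on [A|b]:
R3 <- R3 - (-1/3)*R1:  [     0  -22/3     -7    1/3  -67/3 ]
R4 <- R4 - (-8/3)*R1:  [    0  40/3   -16  53/3  67/3 ]
R3 <- R3 - (22/15)*R2:  [       0        0  -193/15     23/3    -23/3 ]
R4 <- R4 - (-8/3)*R2:  [     0      0  -16/3   13/3  -13/3 ]
R4 <- R4 - (80/193)*R3:  [        0         0         0   223/193  -223/193 ]
Row echelon form:
[ -3   2       -6        7  |       -10 ]
[  0  -5        4       -5  |       -10 ]
[  0   0  -193/15     23/3  |     -23/3 ]
[  0   0        0  223/193  |  -223/193 ]
Back-substitution:
x_4 = (-223/193) / (223/193) = -1
x_3 = (-23/3 - (23/3)*(-1)) / (-193/15) = 0
x_2 = (-10 - (4)*(0) - (-5)*(-1)) / -5 = 3
x_1 = (-10 - (2)*(3) - (-6)*(0) - (7)*(-1)) / -3 = 3

(3, 3, 0, -1)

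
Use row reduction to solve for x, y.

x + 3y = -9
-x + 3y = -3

Forward elimination on [A|b]:
R2 <- R2 - (-1)*R1:  [   0    6  -12 ]
Row echelon form:
[ 1  3  |   -9 ]
[ 0  6  |  -12 ]
Back-substitution:
y = (-12) / 6 = -2
x = (-9 - (3)*(-2)) / 1 = -3

(-3, -2)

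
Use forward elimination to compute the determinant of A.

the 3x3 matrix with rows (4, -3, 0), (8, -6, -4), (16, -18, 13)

Forward elimination:
R2 <- R2 - (2)*R1:  [  0   0  -4 ]
R3 <- R3 - (4)*R1:  [  0  -6  13 ]
R2 <-> R3   (pivot in column 2 was zero)
[ 4  -3   0 ]
[ 0  -6  13 ]
[ 0   0  -4 ]
Upper-triangular form:
[ 4  -3   0 ]
[ 0  -6  13 ]
[ 0   0  -4 ]
det(A) = (-1)^1 * (4) * (-6) * (-4) = -96  (1 row swap -> sign -1)

det(A) = -96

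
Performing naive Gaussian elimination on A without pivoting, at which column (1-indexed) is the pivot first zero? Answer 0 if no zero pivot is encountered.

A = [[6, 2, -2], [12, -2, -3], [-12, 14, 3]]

first zero-pivot column = 0

Naive forward elimination:
R2 <- R2 - (2)*R1:  [  0  -6   1 ]
R3 <- R3 - (-2)*R1:  [  0  18  -1 ]
R3 <- R3 - (-3)*R2:  [ 0  0  2 ]
All pivots nonzero; naive elimination completes without hitting a zero pivot.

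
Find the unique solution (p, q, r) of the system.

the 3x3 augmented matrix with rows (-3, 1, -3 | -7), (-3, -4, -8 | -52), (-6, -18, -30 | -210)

(0, 5, 4)

Forward elimination on [A|b]:
R2 <- R2 - (1)*R1:  [   0   -5   -5  -45 ]
R3 <- R3 - (2)*R1:  [    0   -20   -24  -196 ]
R3 <- R3 - (4)*R2:  [   0    0   -4  -16 ]
Row echelon form:
[ -3   1  -3  |   -7 ]
[  0  -5  -5  |  -45 ]
[  0   0  -4  |  -16 ]
Back-substitution:
r = (-16) / -4 = 4
q = (-45 - (-5)*(4)) / -5 = 5
p = (-7 - (1)*(5) - (-3)*(4)) / -3 = 0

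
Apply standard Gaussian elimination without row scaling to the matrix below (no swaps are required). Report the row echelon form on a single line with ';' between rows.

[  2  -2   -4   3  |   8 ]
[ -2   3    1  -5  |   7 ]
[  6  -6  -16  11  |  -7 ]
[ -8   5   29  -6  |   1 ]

REF = [2 -2 -4 3 8; 0 1 -3 -2 15; 0 0 -4 2 -31; 0 0 0 2 47]

Forward elimination:
R2 <- R2 - (-1)*R1:  [  0   1  -3  -2  15 ]
R3 <- R3 - (3)*R1:  [   0    0   -4    2  -31 ]
R4 <- R4 - (-4)*R1:  [  0  -3  13   6  33 ]
R4 <- R4 - (-3)*R2:  [  0   0   4   0  78 ]
R4 <- R4 - (-1)*R3:  [  0   0   0   2  47 ]
Row echelon form:
[ 2  -2  -4   3  |    8 ]
[ 0   1  -3  -2  |   15 ]
[ 0   0  -4   2  |  -31 ]
[ 0   0   0   2  |   47 ]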